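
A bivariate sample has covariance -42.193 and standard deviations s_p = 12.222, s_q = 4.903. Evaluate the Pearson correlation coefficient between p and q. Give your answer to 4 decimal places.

-0.7041

r = Cov(p,q) / (s_p · s_q) = -42.193 / (12.222 × 4.903)
  = -42.193 / 59.9245 ≈ -0.7041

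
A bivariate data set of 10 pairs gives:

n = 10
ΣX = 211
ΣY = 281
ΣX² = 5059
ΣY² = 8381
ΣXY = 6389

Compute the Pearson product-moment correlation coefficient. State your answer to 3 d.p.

r = (nΣXY − ΣXΣY) / √[(nΣX² − (ΣX)²)(nΣY² − (ΣY)²)]
Numerator: 10×6389 − 211×281 = 4599
Denominator: √[(50590 − 44521)(83810 − 78961)] = √[6069 × 4849] = 5424.8116
r = 4599 / 5424.8116 ≈ 0.848

0.848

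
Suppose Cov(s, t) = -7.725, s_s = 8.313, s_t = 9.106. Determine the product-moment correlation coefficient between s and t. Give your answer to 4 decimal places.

r = Cov(s,t) / (s_s · s_t) = -7.725 / (8.313 × 9.106)
  = -7.725 / 75.6982 ≈ -0.1021

-0.1021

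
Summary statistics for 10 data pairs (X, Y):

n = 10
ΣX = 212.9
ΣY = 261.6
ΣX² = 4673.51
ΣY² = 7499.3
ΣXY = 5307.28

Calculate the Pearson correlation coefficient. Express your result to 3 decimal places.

r = (nΣXY − ΣXΣY) / √[(nΣX² − (ΣX)²)(nΣY² − (ΣY)²)]
Numerator: 10×5307.28 − 212.9×261.6 = -2621.84
Denominator: √[(46735.1 − 45326.41)(74993 − 68434.56)] = √[1408.69 × 6558.44] = 3039.5409
r = -2621.84 / 3039.5409 ≈ -0.863

-0.863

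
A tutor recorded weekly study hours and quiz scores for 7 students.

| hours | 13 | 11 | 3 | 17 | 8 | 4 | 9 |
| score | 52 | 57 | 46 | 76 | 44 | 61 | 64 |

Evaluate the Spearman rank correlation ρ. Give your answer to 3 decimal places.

Rank hours: 6, 5, 1, 7, 3, 2, 4
Rank score: 3, 4, 2, 7, 1, 5, 6
d = rank(hours) − rank(score): 3, 1, -1, 0, 2, -3, -2; Σd² = 28
ρ = 1 − 6Σd² / [n(n²−1)] = 1 − 6×28 / (7×48) = 1 − 168/336 ≈ 0.500

0.500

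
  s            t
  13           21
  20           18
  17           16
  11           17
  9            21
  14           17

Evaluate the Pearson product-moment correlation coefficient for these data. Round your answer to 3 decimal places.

n = 6, Σs = 84, Σt = 110, Σs² = 1256, Σt² = 2040, Σst = 1519
nΣst − ΣsΣt = 9114 − 9240 = -126
nΣs² − (Σs)² = 7536 − 7056 = 480; nΣt² − (Σt)² = 12240 − 12100 = 140
r = -126 / √(480 × 140) = -126 / 259.2296 ≈ -0.486

-0.486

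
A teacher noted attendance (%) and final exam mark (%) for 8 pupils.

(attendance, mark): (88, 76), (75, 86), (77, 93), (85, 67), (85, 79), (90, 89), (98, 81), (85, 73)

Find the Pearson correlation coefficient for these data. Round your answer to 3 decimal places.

n = 8, Σx = 683, Σy = 644, Σx² = 58677, Σy² = 52362, Σxy = 54862
nΣxy − ΣxΣy = 438896 − 439852 = -956
nΣx² − (Σx)² = 469416 − 466489 = 2927; nΣy² − (Σy)² = 418896 − 414736 = 4160
r = -956 / √(2927 × 4160) = -956 / 3489.4584 ≈ -0.274

-0.274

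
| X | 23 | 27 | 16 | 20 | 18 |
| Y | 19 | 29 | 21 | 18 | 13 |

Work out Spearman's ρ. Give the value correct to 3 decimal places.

0.400

Rank X: 4, 5, 1, 3, 2
Rank Y: 3, 5, 4, 2, 1
d = rank(X) − rank(Y): 1, 0, -3, 1, 1; Σd² = 12
ρ = 1 − 6Σd² / [n(n²−1)] = 1 − 6×12 / (5×24) = 1 − 72/120 ≈ 0.400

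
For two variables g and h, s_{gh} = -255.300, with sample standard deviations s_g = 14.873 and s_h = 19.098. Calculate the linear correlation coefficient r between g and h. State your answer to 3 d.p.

r = Cov(g,h) / (s_g · s_h) = -255.300 / (14.873 × 19.098)
  = -255.300 / 284.0446 ≈ -0.899

-0.899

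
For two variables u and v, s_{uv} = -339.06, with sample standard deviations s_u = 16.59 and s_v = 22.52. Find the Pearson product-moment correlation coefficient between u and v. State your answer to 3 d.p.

r = Cov(u,v) / (s_u · s_v) = -339.06 / (16.59 × 22.52)
  = -339.06 / 373.6068 ≈ -0.908

-0.908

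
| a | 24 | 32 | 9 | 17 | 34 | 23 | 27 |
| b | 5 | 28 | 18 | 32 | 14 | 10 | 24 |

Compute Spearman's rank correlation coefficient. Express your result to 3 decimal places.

-0.071

Rank a: 4, 6, 1, 2, 7, 3, 5
Rank b: 1, 6, 4, 7, 3, 2, 5
d = rank(a) − rank(b): 3, 0, -3, -5, 4, 1, 0; Σd² = 60
ρ = 1 − 6Σd² / [n(n²−1)] = 1 − 6×60 / (7×48) = 1 − 360/336 ≈ -0.071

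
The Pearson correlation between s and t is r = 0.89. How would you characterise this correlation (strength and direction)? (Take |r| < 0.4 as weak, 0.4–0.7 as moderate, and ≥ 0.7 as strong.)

r = 0.89 > 0 so the relationship is positive.
|r| = 0.89, which falls in the strong range.

strong positive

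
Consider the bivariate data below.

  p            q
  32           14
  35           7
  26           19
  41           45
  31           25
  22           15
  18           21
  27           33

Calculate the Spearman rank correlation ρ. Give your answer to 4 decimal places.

Rank p: 6, 7, 3, 8, 5, 2, 1, 4
Rank q: 2, 1, 4, 8, 6, 3, 5, 7
d = rank(p) − rank(q): 4, 6, -1, 0, -1, -1, -4, -3; Σd² = 80
ρ = 1 − 6Σd² / [n(n²−1)] = 1 − 6×80 / (8×63) = 1 − 480/504 ≈ 0.0476

0.0476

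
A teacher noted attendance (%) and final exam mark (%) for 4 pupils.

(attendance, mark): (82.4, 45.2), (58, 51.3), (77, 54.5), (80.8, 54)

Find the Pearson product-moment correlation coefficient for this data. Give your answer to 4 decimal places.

-0.1605

n = 4, Σx = 298.2, Σy = 205, Σx² = 22611.4, Σy² = 10560.98, Σxy = 15259.58
nΣxy − ΣxΣy = 61038.32 − 61131 = -92.68
nΣx² − (Σx)² = 90445.6 − 88923.24 = 1522.36; nΣy² − (Σy)² = 42243.92 − 42025 = 218.92
r = -92.68 / √(1522.36 × 218.92) = -92.68 / 577.2998 ≈ -0.1605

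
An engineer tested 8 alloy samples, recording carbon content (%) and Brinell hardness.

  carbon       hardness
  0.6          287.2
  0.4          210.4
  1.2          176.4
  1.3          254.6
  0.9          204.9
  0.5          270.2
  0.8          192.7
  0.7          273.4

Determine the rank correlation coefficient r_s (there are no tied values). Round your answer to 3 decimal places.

Rank carbon: 3, 1, 7, 8, 6, 2, 5, 4
Rank hardness: 8, 4, 1, 5, 3, 6, 2, 7
d = rank(carbon) − rank(hardness): -5, -3, 6, 3, 3, -4, 3, -3; Σd² = 122
ρ = 1 − 6Σd² / [n(n²−1)] = 1 − 6×122 / (8×63) = 1 − 732/504 ≈ -0.452

-0.452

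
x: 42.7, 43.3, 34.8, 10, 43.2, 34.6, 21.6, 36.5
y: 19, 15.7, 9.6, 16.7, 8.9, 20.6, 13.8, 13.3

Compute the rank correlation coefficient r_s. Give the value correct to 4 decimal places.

-0.2857

Rank x: 6, 8, 4, 1, 7, 3, 2, 5
Rank y: 7, 5, 2, 6, 1, 8, 4, 3
d = rank(x) − rank(y): -1, 3, 2, -5, 6, -5, -2, 2; Σd² = 108
ρ = 1 − 6Σd² / [n(n²−1)] = 1 − 6×108 / (8×63) = 1 − 648/504 ≈ -0.2857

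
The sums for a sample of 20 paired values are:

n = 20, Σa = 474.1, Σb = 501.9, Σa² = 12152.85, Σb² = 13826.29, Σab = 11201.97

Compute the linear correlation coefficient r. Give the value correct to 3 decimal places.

r = (nΣab − ΣaΣb) / √[(nΣa² − (Σa)²)(nΣb² − (Σb)²)]
Numerator: 20×11201.97 − 474.1×501.9 = -13911.39
Denominator: √[(243057 − 224770.81)(276525.8 − 251903.61)] = √[18286.19 × 24622.19] = 21219.0020
r = -13911.39 / 21219.0020 ≈ -0.656

-0.656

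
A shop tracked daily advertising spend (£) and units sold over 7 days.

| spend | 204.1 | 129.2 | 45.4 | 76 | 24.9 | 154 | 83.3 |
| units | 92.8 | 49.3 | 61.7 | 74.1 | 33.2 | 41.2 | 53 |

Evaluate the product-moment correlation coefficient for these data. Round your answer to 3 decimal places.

0.495

n = 7, Σx = 716.9, Σy = 405.3, Σx² = 97461.51, Σy² = 25948.71, Σxy = 45329.2
nΣxy − ΣxΣy = 317304.4 − 290559.57 = 26744.83
nΣx² − (Σx)² = 682230.57 − 513945.61 = 168284.96; nΣy² − (Σy)² = 181640.97 − 164268.09 = 17372.88
r = 26744.83 / √(168284.96 × 17372.88) = 26744.83 / 54070.2729 ≈ 0.495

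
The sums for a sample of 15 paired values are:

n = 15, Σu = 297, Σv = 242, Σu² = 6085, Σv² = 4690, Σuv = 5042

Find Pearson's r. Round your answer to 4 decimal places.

r = (nΣuv − ΣuΣv) / √[(nΣu² − (Σu)²)(nΣv² − (Σv)²)]
Numerator: 15×5042 − 297×242 = 3756
Denominator: √[(91275 − 88209)(70350 − 58564)] = √[3066 × 11786] = 6011.3123
r = 3756 / 6011.3123 ≈ 0.6248

0.6248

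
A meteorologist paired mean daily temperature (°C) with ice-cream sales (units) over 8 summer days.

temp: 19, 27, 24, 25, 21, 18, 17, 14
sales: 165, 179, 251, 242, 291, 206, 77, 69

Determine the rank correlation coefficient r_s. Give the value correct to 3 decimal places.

0.619

Rank temp: 4, 8, 6, 7, 5, 3, 2, 1
Rank sales: 3, 4, 7, 6, 8, 5, 2, 1
d = rank(temp) − rank(sales): 1, 4, -1, 1, -3, -2, 0, 0; Σd² = 32
ρ = 1 − 6Σd² / [n(n²−1)] = 1 − 6×32 / (8×63) = 1 − 192/504 ≈ 0.619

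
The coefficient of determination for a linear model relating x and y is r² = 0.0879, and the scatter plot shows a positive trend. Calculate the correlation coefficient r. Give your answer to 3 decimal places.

0.296

|r| = √0.0879 = 0.296
The association is positive, so r = 0.296.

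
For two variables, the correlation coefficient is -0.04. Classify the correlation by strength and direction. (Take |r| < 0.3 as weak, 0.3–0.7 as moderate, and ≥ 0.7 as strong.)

r = -0.04 < 0 so the relationship is negative.
|r| = 0.04, which falls in the weak range.

weak negative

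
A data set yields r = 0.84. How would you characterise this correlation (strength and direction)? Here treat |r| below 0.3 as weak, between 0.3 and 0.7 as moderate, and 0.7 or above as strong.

strong positive

r = 0.84 > 0 so the relationship is positive.
|r| = 0.84, which falls in the strong range.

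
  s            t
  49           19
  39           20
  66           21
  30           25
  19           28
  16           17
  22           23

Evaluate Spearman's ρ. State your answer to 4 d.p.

Rank s: 6, 5, 7, 4, 2, 1, 3
Rank t: 2, 3, 4, 6, 7, 1, 5
d = rank(s) − rank(t): 4, 2, 3, -2, -5, 0, -2; Σd² = 62
ρ = 1 − 6Σd² / [n(n²−1)] = 1 − 6×62 / (7×48) = 1 − 372/336 ≈ -0.1071

-0.1071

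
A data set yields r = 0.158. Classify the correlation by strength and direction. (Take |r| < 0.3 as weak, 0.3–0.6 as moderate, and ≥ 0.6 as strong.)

weak positive

r = 0.158 > 0 so the relationship is positive.
|r| = 0.158, which falls in the weak range.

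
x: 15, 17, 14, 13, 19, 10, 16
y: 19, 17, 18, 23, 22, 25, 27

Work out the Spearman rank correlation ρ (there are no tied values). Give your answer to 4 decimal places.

-0.3214

Rank x: 4, 6, 3, 2, 7, 1, 5
Rank y: 3, 1, 2, 5, 4, 6, 7
d = rank(x) − rank(y): 1, 5, 1, -3, 3, -5, -2; Σd² = 74
ρ = 1 − 6Σd² / [n(n²−1)] = 1 − 6×74 / (7×48) = 1 − 444/336 ≈ -0.3214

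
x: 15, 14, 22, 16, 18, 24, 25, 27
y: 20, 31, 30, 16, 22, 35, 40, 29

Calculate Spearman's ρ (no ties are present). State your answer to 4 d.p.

0.4286

Rank x: 2, 1, 5, 3, 4, 6, 7, 8
Rank y: 2, 6, 5, 1, 3, 7, 8, 4
d = rank(x) − rank(y): 0, -5, 0, 2, 1, -1, -1, 4; Σd² = 48
ρ = 1 − 6Σd² / [n(n²−1)] = 1 − 6×48 / (8×63) = 1 − 288/504 ≈ 0.4286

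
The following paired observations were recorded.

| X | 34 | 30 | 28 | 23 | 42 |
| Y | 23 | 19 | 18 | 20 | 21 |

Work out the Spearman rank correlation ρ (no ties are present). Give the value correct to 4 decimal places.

Rank X: 4, 3, 2, 1, 5
Rank Y: 5, 2, 1, 3, 4
d = rank(X) − rank(Y): -1, 1, 1, -2, 1; Σd² = 8
ρ = 1 − 6Σd² / [n(n²−1)] = 1 − 6×8 / (5×24) = 1 − 48/120 ≈ 0.6000

0.6000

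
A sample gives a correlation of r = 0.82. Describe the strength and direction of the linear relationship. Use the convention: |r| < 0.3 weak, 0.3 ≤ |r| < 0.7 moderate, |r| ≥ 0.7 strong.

r = 0.82 > 0 so the relationship is positive.
|r| = 0.82, which falls in the strong range.

strong positive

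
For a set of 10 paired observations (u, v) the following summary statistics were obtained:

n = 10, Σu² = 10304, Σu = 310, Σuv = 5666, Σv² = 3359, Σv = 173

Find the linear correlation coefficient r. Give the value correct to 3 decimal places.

r = (nΣuv − ΣuΣv) / √[(nΣu² − (Σu)²)(nΣv² − (Σv)²)]
Numerator: 10×5666 − 310×173 = 3030
Denominator: √[(103040 − 96100)(33590 − 29929)] = √[6940 × 3661] = 5040.5694
r = 3030 / 5040.5694 ≈ 0.601

0.601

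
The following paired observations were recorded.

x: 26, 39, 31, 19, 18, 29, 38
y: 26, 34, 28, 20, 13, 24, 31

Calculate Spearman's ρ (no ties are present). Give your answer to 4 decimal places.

Rank x: 3, 7, 5, 2, 1, 4, 6
Rank y: 4, 7, 5, 2, 1, 3, 6
d = rank(x) − rank(y): -1, 0, 0, 0, 0, 1, 0; Σd² = 2
ρ = 1 − 6Σd² / [n(n²−1)] = 1 − 6×2 / (7×48) = 1 − 12/336 ≈ 0.9643

0.9643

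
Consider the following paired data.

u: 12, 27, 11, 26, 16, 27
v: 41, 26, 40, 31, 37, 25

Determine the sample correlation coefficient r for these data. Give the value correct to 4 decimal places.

n = 6, Σu = 119, Σv = 200, Σu² = 2655, Σv² = 6912, Σuv = 3707
nΣuv − ΣuΣv = 22242 − 23800 = -1558
nΣu² − (Σu)² = 15930 − 14161 = 1769; nΣv² − (Σv)² = 41472 − 40000 = 1472
r = -1558 / √(1769 × 1472) = -1558 / 1613.6815 ≈ -0.9655

-0.9655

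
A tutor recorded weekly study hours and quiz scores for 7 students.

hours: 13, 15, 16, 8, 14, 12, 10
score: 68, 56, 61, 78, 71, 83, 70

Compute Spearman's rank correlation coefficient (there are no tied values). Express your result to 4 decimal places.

Rank hours: 4, 6, 7, 1, 5, 3, 2
Rank score: 3, 1, 2, 6, 5, 7, 4
d = rank(hours) − rank(score): 1, 5, 5, -5, 0, -4, -2; Σd² = 96
ρ = 1 − 6Σd² / [n(n²−1)] = 1 − 6×96 / (7×48) = 1 − 576/336 ≈ -0.7143

-0.7143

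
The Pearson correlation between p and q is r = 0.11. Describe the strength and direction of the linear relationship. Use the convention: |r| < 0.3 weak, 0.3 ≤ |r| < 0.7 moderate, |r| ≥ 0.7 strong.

r = 0.11 > 0 so the relationship is positive.
|r| = 0.11, which falls in the weak range.

weak positive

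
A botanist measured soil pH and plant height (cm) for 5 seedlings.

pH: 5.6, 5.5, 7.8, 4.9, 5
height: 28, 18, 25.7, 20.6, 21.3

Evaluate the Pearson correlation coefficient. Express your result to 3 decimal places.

n = 5, Σx = 28.8, Σy = 113.6, Σx² = 171.46, Σy² = 2646.54, Σxy = 663.7
nΣxy − ΣxΣy = 3318.5 − 3271.68 = 46.82
nΣx² − (Σx)² = 857.3 − 829.44 = 27.86; nΣy² − (Σy)² = 13232.7 − 12904.96 = 327.74
r = 46.82 / √(27.86 × 327.74) = 46.82 / 95.5554 ≈ 0.490

0.490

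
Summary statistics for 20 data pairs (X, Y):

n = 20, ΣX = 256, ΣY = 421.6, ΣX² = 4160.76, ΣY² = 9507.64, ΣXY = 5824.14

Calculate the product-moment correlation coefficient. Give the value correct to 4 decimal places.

0.5775

r = (nΣXY − ΣXΣY) / √[(nΣX² − (ΣX)²)(nΣY² − (ΣY)²)]
Numerator: 20×5824.14 − 256×421.6 = 8553.2
Denominator: √[(83215.2 − 65536)(190152.8 − 177746.56)] = √[17679.2 × 12406.24] = 14809.8750
r = 8553.2 / 14809.8750 ≈ 0.5775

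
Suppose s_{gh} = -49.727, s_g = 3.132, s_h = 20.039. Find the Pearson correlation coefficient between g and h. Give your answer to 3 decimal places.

-0.792

r = Cov(g,h) / (s_g · s_h) = -49.727 / (3.132 × 20.039)
  = -49.727 / 62.7621 ≈ -0.792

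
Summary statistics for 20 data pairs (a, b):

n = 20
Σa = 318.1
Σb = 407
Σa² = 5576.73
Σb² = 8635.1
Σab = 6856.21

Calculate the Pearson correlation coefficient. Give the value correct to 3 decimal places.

0.896

r = (nΣab − ΣaΣb) / √[(nΣa² − (Σa)²)(nΣb² − (Σb)²)]
Numerator: 20×6856.21 − 318.1×407 = 7657.5
Denominator: √[(111534.6 − 101187.61)(172702 − 165649)] = √[10346.99 × 7053] = 8542.6764
r = 7657.5 / 8542.6764 ≈ 0.896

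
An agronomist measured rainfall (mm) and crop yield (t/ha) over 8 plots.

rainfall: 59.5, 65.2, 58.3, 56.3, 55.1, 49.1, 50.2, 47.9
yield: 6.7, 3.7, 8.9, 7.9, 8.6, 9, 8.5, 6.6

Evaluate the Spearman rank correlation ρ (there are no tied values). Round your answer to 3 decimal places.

Rank rainfall: 7, 8, 6, 5, 4, 2, 3, 1
Rank yield: 3, 1, 7, 4, 6, 8, 5, 2
d = rank(rainfall) − rank(yield): 4, 7, -1, 1, -2, -6, -2, -1; Σd² = 112
ρ = 1 − 6Σd² / [n(n²−1)] = 1 − 6×112 / (8×63) = 1 − 672/504 ≈ -0.333

-0.333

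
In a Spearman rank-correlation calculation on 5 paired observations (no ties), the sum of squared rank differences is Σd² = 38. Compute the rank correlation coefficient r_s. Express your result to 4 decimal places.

-0.9000

ρ = 1 − 6Σd² / [n(n²−1)] = 1 − 6×38 / (5×24)
  = 1 − 228/120 = 1 − 1.90000 ≈ -0.9000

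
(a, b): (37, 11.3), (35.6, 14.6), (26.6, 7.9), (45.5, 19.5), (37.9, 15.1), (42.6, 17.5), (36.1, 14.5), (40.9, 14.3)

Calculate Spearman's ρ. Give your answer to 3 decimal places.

Rank a: 4, 2, 1, 8, 5, 7, 3, 6
Rank b: 2, 5, 1, 8, 6, 7, 4, 3
d = rank(a) − rank(b): 2, -3, 0, 0, -1, 0, -1, 3; Σd² = 24
ρ = 1 − 6Σd² / [n(n²−1)] = 1 − 6×24 / (8×63) = 1 − 144/504 ≈ 0.714

0.714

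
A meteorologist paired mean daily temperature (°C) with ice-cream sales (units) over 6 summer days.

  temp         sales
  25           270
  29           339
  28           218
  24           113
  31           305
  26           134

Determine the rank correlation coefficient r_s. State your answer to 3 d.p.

Rank temp: 2, 5, 4, 1, 6, 3
Rank sales: 4, 6, 3, 1, 5, 2
d = rank(temp) − rank(sales): -2, -1, 1, 0, 1, 1; Σd² = 8
ρ = 1 − 6Σd² / [n(n²−1)] = 1 − 6×8 / (6×35) = 1 − 48/210 ≈ 0.771

0.771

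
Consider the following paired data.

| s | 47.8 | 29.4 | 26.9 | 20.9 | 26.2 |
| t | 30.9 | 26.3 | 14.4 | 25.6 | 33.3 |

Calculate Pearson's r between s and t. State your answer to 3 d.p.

0.330

n = 5, Σs = 151.2, Σt = 130.5, Σs² = 4996.06, Σt² = 3618.11, Σst = 4045.1
nΣst − ΣsΣt = 20225.5 − 19731.6 = 493.9
nΣs² − (Σs)² = 24980.3 − 22861.44 = 2118.86; nΣt² − (Σt)² = 18090.55 − 17030.25 = 1060.3
r = 493.9 / √(2118.86 × 1060.3) = 493.9 / 1498.8753 ≈ 0.330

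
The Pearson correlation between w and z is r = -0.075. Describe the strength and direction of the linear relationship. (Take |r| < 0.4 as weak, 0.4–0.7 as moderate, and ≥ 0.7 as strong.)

r = -0.075 < 0 so the relationship is negative.
|r| = 0.075, which falls in the weak range.

weak negative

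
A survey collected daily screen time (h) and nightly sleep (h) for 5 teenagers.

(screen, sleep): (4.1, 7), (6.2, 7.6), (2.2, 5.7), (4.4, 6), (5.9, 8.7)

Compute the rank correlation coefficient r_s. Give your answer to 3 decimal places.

0.800

Rank screen: 2, 5, 1, 3, 4
Rank sleep: 3, 4, 1, 2, 5
d = rank(screen) − rank(sleep): -1, 1, 0, 1, -1; Σd² = 4
ρ = 1 − 6Σd² / [n(n²−1)] = 1 − 6×4 / (5×24) = 1 − 24/120 ≈ 0.800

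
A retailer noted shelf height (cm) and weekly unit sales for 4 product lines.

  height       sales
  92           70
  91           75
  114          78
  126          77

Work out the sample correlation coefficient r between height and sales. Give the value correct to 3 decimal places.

n = 4, Σx = 423, Σy = 300, Σx² = 45617, Σy² = 22538, Σxy = 31859
nΣxy − ΣxΣy = 127436 − 126900 = 536
nΣx² − (Σx)² = 182468 − 178929 = 3539; nΣy² − (Σy)² = 90152 − 90000 = 152
r = 536 / √(3539 × 152) = 536 / 733.4358 ≈ 0.731

0.731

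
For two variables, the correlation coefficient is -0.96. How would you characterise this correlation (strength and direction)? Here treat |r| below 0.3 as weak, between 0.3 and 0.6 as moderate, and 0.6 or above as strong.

r = -0.96 < 0 so the relationship is negative.
|r| = 0.96, which falls in the strong range.

strong negative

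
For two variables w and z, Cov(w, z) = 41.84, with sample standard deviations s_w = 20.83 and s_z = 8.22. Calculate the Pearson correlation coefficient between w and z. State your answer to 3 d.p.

0.244

r = Cov(w,z) / (s_w · s_z) = 41.84 / (20.83 × 8.22)
  = 41.84 / 171.2226 ≈ 0.244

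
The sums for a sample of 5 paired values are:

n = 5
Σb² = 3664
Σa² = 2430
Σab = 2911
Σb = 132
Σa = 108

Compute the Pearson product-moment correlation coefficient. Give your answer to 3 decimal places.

0.453

r = (nΣab − ΣaΣb) / √[(nΣa² − (Σa)²)(nΣb² − (Σb)²)]
Numerator: 5×2911 − 108×132 = 299
Denominator: √[(12150 − 11664)(18320 − 17424)] = √[486 × 896] = 659.8909
r = 299 / 659.8909 ≈ 0.453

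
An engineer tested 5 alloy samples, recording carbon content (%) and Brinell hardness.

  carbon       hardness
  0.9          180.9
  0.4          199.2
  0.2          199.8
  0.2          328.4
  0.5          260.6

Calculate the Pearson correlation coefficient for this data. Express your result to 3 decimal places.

n = 5, Σx = 2.2, Σy = 1168.9, Σx² = 1.3, Σy² = 288084.41, Σxy = 478.43
nΣxy − ΣxΣy = 2392.15 − 2571.58 = -179.43
nΣx² − (Σx)² = 6.5 − 4.84 = 1.66; nΣy² − (Σy)² = 1440422.05 − 1366327.21 = 74094.84
r = -179.43 / √(1.66 × 74094.84) = -179.43 / 350.7099 ≈ -0.512

-0.512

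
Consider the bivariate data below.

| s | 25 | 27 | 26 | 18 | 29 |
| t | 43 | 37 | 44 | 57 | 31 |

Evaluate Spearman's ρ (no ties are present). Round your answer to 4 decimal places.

-0.9000

Rank s: 2, 4, 3, 1, 5
Rank t: 3, 2, 4, 5, 1
d = rank(s) − rank(t): -1, 2, -1, -4, 4; Σd² = 38
ρ = 1 − 6Σd² / [n(n²−1)] = 1 − 6×38 / (5×24) = 1 − 228/120 ≈ -0.9000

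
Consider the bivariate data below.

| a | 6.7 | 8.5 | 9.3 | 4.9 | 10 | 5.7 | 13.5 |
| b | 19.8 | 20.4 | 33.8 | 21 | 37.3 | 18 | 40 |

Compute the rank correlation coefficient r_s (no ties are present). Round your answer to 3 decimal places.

0.786

Rank a: 3, 4, 5, 1, 6, 2, 7
Rank b: 2, 3, 5, 4, 6, 1, 7
d = rank(a) − rank(b): 1, 1, 0, -3, 0, 1, 0; Σd² = 12
ρ = 1 − 6Σd² / [n(n²−1)] = 1 − 6×12 / (7×48) = 1 − 72/336 ≈ 0.786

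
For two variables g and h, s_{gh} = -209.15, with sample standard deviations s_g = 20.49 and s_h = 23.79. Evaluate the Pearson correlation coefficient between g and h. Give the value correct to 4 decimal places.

r = Cov(g,h) / (s_g · s_h) = -209.15 / (20.49 × 23.79)
  = -209.15 / 487.4571 ≈ -0.4291

-0.4291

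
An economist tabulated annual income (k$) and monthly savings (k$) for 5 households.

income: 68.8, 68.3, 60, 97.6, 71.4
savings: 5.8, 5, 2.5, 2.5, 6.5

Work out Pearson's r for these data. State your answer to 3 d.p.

-0.320

n = 5, Σx = 366.1, Σy = 22.3, Σx² = 27622.05, Σy² = 113.39, Σxy = 1598.64
nΣxy − ΣxΣy = 7993.2 − 8164.03 = -170.83
nΣx² − (Σx)² = 138110.25 − 134029.21 = 4081.04; nΣy² − (Σy)² = 566.95 − 497.29 = 69.66
r = -170.83 / √(4081.04 × 69.66) = -170.83 / 533.1841 ≈ -0.320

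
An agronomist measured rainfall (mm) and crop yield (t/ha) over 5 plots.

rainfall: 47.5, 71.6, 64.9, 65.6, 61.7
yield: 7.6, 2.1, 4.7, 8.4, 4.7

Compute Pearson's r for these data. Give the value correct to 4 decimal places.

-0.6007

n = 5, Σx = 311.3, Σy = 27.5, Σx² = 19705.07, Σy² = 176.91, Σxy = 1657.42
nΣxy − ΣxΣy = 8287.1 − 8560.75 = -273.65
nΣx² − (Σx)² = 98525.35 − 96907.69 = 1617.66; nΣy² − (Σy)² = 884.55 − 756.25 = 128.3
r = -273.65 / √(1617.66 × 128.3) = -273.65 / 455.5719 ≈ -0.6007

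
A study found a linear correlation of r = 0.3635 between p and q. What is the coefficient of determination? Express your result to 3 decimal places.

r² = (0.3635)² = 0.132

0.132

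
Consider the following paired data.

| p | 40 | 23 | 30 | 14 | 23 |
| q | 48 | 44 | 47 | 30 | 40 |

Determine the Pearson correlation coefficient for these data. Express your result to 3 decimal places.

0.879

n = 5, Σp = 130, Σq = 209, Σp² = 3754, Σq² = 8949, Σpq = 5682
nΣpq − ΣpΣq = 28410 − 27170 = 1240
nΣp² − (Σp)² = 18770 − 16900 = 1870; nΣq² − (Σq)² = 44745 − 43681 = 1064
r = 1240 / √(1870 × 1064) = 1240 / 1410.5602 ≈ 0.879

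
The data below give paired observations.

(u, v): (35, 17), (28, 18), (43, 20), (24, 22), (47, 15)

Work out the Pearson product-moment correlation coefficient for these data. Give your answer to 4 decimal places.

n = 5, Σu = 177, Σv = 92, Σu² = 6643, Σv² = 1722, Σuv = 3192
nΣuv − ΣuΣv = 15960 − 16284 = -324
nΣu² − (Σu)² = 33215 − 31329 = 1886; nΣv² − (Σv)² = 8610 − 8464 = 146
r = -324 / √(1886 × 146) = -324 / 524.7437 ≈ -0.6174

-0.6174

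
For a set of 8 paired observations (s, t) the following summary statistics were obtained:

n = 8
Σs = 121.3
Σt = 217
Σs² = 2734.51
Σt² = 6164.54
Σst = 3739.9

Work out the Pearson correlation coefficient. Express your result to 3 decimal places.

0.901

r = (nΣst − ΣsΣt) / √[(nΣs² − (Σs)²)(nΣt² − (Σt)²)]
Numerator: 8×3739.9 − 121.3×217 = 3597.1
Denominator: √[(21876.08 − 14713.69)(49316.32 − 47089)] = √[7162.39 × 2227.32] = 3994.1125
r = 3597.1 / 3994.1125 ≈ 0.901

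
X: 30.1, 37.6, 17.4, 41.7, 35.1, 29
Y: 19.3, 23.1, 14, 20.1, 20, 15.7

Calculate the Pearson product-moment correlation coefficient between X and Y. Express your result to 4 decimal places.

n = 6, ΣX = 190.9, ΣY = 112.2, ΣX² = 6434.43, ΣY² = 2152.6, ΣXY = 3688.56
nΣXY − ΣXΣY = 22131.36 − 21418.98 = 712.38
nΣX² − (ΣX)² = 38606.58 − 36442.81 = 2163.77; nΣY² − (ΣY)² = 12915.6 − 12588.84 = 326.76
r = 712.38 / √(2163.77 × 326.76) = 712.38 / 840.8528 ≈ 0.8472

0.8472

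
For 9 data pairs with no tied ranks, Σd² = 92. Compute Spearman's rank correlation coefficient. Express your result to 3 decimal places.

ρ = 1 − 6Σd² / [n(n²−1)] = 1 − 6×92 / (9×80)
  = 1 − 552/720 = 1 − 0.7667 ≈ 0.233

0.233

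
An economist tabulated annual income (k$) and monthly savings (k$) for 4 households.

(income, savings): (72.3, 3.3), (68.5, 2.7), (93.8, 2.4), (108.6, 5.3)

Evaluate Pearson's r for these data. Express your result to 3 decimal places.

n = 4, Σx = 343.2, Σy = 13.7, Σx² = 30511.94, Σy² = 52.03, Σxy = 1224.24
nΣxy − ΣxΣy = 4896.96 − 4701.84 = 195.12
nΣx² − (Σx)² = 122047.76 − 117786.24 = 4261.52; nΣy² − (Σy)² = 208.12 − 187.69 = 20.43
r = 195.12 / √(4261.52 × 20.43) = 195.12 / 295.0642 ≈ 0.661

0.661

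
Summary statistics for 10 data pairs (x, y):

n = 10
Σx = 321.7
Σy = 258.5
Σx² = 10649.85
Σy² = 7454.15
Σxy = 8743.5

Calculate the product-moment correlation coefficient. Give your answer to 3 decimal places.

r = (nΣxy − ΣxΣy) / √[(nΣx² − (Σx)²)(nΣy² − (Σy)²)]
Numerator: 10×8743.5 − 321.7×258.5 = 4275.55
Denominator: √[(106498.5 − 103490.89)(74541.5 − 66822.25)] = √[3007.61 × 7719.25] = 4818.3497
r = 4275.55 / 4818.3497 ≈ 0.887

0.887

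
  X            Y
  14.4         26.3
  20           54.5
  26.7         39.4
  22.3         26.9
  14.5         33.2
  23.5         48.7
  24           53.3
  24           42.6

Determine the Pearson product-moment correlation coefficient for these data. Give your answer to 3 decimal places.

0.473

n = 8, ΣX = 169.4, ΣY = 324.9, ΣX² = 3732.04, ΣY² = 14067.49, ΣXY = 7048.02
nΣXY − ΣXΣY = 56384.16 − 55038.06 = 1346.1
nΣX² − (ΣX)² = 29856.32 − 28696.36 = 1159.96; nΣY² − (ΣY)² = 112539.92 − 105560.01 = 6979.91
r = 1346.1 / √(1159.96 × 6979.91) = 1346.1 / 2845.4203 ≈ 0.473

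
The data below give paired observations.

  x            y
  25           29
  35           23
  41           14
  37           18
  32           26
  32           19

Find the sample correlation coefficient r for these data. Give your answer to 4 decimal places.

n = 6, Σx = 202, Σy = 129, Σx² = 6948, Σy² = 2927, Σxy = 4210
nΣxy − ΣxΣy = 25260 − 26058 = -798
nΣx² − (Σx)² = 41688 − 40804 = 884; nΣy² − (Σy)² = 17562 − 16641 = 921
r = -798 / √(884 × 921) = -798 / 902.3104 ≈ -0.8844

-0.8844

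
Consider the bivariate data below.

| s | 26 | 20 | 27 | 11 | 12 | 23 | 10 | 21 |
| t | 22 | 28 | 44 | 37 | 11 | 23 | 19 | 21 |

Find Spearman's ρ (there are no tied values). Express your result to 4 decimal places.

Rank s: 7, 4, 8, 2, 3, 6, 1, 5
Rank t: 4, 6, 8, 7, 1, 5, 2, 3
d = rank(s) − rank(t): 3, -2, 0, -5, 2, 1, -1, 2; Σd² = 48
ρ = 1 − 6Σd² / [n(n²−1)] = 1 − 6×48 / (8×63) = 1 − 288/504 ≈ 0.4286

0.4286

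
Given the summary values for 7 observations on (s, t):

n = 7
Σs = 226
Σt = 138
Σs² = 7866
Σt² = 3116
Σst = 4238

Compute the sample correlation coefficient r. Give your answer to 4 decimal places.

r = (nΣst − ΣsΣt) / √[(nΣs² − (Σs)²)(nΣt² − (Σt)²)]
Numerator: 7×4238 − 226×138 = -1522
Denominator: √[(55062 − 51076)(21812 − 19044)] = √[3986 × 2768] = 3321.6333
r = -1522 / 3321.6333 ≈ -0.4582

-0.4582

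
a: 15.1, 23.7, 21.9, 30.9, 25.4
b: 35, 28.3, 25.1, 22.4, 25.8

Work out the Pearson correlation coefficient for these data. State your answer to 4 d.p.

-0.9128

n = 5, Σa = 117, Σb = 136.6, Σa² = 2869.28, Σb² = 3823.3, Σab = 3096.38
nΣab − ΣaΣb = 15481.9 − 15982.2 = -500.3
nΣa² − (Σa)² = 14346.4 − 13689 = 657.4; nΣb² − (Σb)² = 19116.5 − 18659.56 = 456.94
r = -500.3 / √(657.4 × 456.94) = -500.3 / 548.0806 ≈ -0.9128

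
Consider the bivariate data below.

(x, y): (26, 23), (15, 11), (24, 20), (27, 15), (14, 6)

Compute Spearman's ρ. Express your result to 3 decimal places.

Rank x: 4, 2, 3, 5, 1
Rank y: 5, 2, 4, 3, 1
d = rank(x) − rank(y): -1, 0, -1, 2, 0; Σd² = 6
ρ = 1 − 6Σd² / [n(n²−1)] = 1 − 6×6 / (5×24) = 1 − 36/120 ≈ 0.700

0.700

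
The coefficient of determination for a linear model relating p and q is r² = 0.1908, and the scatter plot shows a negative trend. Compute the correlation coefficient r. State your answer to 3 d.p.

|r| = √0.1908 = 0.437
The association is negative, so r = −0.437.

-0.437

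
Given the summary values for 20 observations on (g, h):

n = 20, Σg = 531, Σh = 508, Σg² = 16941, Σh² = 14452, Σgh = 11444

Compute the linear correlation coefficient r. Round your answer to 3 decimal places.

-0.974

r = (nΣgh − ΣgΣh) / √[(nΣg² − (Σg)²)(nΣh² − (Σh)²)]
Numerator: 20×11444 − 531×508 = -40868
Denominator: √[(338820 − 281961)(289040 − 258064)] = √[56859 × 30976] = 41967.4205
r = -40868 / 41967.4205 ≈ -0.974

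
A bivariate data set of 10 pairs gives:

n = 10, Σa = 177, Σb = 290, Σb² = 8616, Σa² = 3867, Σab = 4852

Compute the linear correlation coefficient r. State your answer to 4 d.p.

-0.7226

r = (nΣab − ΣaΣb) / √[(nΣa² − (Σa)²)(nΣb² − (Σb)²)]
Numerator: 10×4852 − 177×290 = -2810
Denominator: √[(38670 − 31329)(86160 − 84100)] = √[7341 × 2060] = 3888.7607
r = -2810 / 3888.7607 ≈ -0.7226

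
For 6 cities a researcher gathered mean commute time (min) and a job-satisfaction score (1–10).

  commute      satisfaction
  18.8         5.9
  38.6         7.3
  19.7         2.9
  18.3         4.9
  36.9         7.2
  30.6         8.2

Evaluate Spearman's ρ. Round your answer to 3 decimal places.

Rank commute: 2, 6, 3, 1, 5, 4
Rank satisfaction: 3, 5, 1, 2, 4, 6
d = rank(commute) − rank(satisfaction): -1, 1, 2, -1, 1, -2; Σd² = 12
ρ = 1 − 6Σd² / [n(n²−1)] = 1 − 6×12 / (6×35) = 1 − 72/210 ≈ 0.657

0.657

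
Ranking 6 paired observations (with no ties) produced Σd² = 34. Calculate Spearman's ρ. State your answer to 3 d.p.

ρ = 1 − 6Σd² / [n(n²−1)] = 1 − 6×34 / (6×35)
  = 1 − 204/210 = 1 − 0.9714 ≈ 0.029

0.029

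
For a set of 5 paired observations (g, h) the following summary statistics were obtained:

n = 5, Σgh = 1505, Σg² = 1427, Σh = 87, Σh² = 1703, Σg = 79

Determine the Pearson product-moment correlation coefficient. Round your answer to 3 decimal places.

r = (nΣgh − ΣgΣh) / √[(nΣg² − (Σg)²)(nΣh² − (Σh)²)]
Numerator: 5×1505 − 79×87 = 652
Denominator: √[(7135 − 6241)(8515 − 7569)] = √[894 × 946] = 919.6325
r = 652 / 919.6325 ≈ 0.709

0.709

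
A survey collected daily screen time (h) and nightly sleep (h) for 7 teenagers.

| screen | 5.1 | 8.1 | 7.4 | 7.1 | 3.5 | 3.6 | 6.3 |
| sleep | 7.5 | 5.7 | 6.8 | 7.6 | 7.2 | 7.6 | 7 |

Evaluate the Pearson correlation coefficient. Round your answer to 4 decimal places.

n = 7, Σx = 41.1, Σy = 49.4, Σx² = 261.69, Σy² = 351.34, Σxy = 285.36
nΣxy − ΣxΣy = 1997.52 − 2030.34 = -32.82
nΣx² − (Σx)² = 1831.83 − 1689.21 = 142.62; nΣy² − (Σy)² = 2459.38 − 2440.36 = 19.02
r = -32.82 / √(142.62 × 19.02) = -32.82 / 52.0829 ≈ -0.6301

-0.6301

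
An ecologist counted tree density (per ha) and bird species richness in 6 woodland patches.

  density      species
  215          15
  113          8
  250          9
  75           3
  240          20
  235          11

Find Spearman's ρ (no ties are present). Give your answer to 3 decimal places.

0.600

Rank density: 3, 2, 6, 1, 5, 4
Rank species: 5, 2, 3, 1, 6, 4
d = rank(density) − rank(species): -2, 0, 3, 0, -1, 0; Σd² = 14
ρ = 1 − 6Σd² / [n(n²−1)] = 1 − 6×14 / (6×35) = 1 − 84/210 ≈ 0.600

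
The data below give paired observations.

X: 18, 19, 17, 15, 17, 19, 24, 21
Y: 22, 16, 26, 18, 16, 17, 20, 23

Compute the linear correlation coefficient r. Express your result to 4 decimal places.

n = 8, ΣX = 150, ΣY = 158, ΣX² = 2866, ΣY² = 3214, ΣXY = 2970
nΣXY − ΣXΣY = 23760 − 23700 = 60
nΣX² − (ΣX)² = 22928 − 22500 = 428; nΣY² − (ΣY)² = 25712 − 24964 = 748
r = 60 / √(428 × 748) = 60 / 565.8127 ≈ 0.1060

0.1060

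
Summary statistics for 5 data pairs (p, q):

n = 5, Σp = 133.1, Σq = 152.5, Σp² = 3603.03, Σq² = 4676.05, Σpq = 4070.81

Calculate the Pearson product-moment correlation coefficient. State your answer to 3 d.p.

0.292

r = (nΣpq − ΣpΣq) / √[(nΣp² − (Σp)²)(nΣq² − (Σq)²)]
Numerator: 5×4070.81 − 133.1×152.5 = 56.3
Denominator: √[(18015.15 − 17715.61)(23380.25 − 23256.25)] = √[299.54 × 124] = 192.7251
r = 56.3 / 192.7251 ≈ 0.292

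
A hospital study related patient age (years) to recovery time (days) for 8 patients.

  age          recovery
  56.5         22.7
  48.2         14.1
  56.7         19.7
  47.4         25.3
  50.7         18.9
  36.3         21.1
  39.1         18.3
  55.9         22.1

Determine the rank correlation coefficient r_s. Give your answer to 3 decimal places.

Rank age: 7, 4, 8, 3, 5, 1, 2, 6
Rank recovery: 7, 1, 4, 8, 3, 5, 2, 6
d = rank(age) − rank(recovery): 0, 3, 4, -5, 2, -4, 0, 0; Σd² = 70
ρ = 1 − 6Σd² / [n(n²−1)] = 1 − 6×70 / (8×63) = 1 − 420/504 ≈ 0.167

0.167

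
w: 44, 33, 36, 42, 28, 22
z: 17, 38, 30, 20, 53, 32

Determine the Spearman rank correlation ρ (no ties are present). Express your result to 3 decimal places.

-0.829

Rank w: 6, 3, 4, 5, 2, 1
Rank z: 1, 5, 3, 2, 6, 4
d = rank(w) − rank(z): 5, -2, 1, 3, -4, -3; Σd² = 64
ρ = 1 − 6Σd² / [n(n²−1)] = 1 − 6×64 / (6×35) = 1 − 384/210 ≈ -0.829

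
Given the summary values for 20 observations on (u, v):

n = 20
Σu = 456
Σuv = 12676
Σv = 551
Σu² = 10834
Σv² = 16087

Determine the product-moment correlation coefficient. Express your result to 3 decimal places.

0.180

r = (nΣuv − ΣuΣv) / √[(nΣu² − (Σu)²)(nΣv² − (Σv)²)]
Numerator: 20×12676 − 456×551 = 2264
Denominator: √[(216680 − 207936)(321740 − 303601)] = √[8744 × 18139] = 12593.9436
r = 2264 / 12593.9436 ≈ 0.180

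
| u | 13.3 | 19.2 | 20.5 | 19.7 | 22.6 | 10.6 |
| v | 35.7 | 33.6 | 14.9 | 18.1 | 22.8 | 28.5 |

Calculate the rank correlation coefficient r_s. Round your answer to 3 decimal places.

Rank u: 2, 3, 5, 4, 6, 1
Rank v: 6, 5, 1, 2, 3, 4
d = rank(u) − rank(v): -4, -2, 4, 2, 3, -3; Σd² = 58
ρ = 1 − 6Σd² / [n(n²−1)] = 1 − 6×58 / (6×35) = 1 − 348/210 ≈ -0.657

-0.657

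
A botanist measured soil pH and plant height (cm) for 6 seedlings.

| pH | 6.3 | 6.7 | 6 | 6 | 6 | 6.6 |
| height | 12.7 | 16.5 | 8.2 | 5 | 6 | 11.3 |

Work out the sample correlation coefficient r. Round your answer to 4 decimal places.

0.8886

n = 6, Σx = 37.6, Σy = 59.7, Σx² = 236.14, Σy² = 689.47, Σxy = 380.34
nΣxy − ΣxΣy = 2282.04 − 2244.72 = 37.32
nΣx² − (Σx)² = 1416.84 − 1413.76 = 3.08; nΣy² − (Σy)² = 4136.82 − 3564.09 = 572.73
r = 37.32 / √(3.08 × 572.73) = 37.32 / 42.0001 ≈ 0.8886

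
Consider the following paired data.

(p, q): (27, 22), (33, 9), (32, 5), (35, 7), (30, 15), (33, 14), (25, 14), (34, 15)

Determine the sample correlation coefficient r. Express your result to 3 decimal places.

n = 8, Σp = 249, Σq = 101, Σp² = 7837, Σq² = 1481, Σpq = 3068
nΣpq − ΣpΣq = 24544 − 25149 = -605
nΣp² − (Σp)² = 62696 − 62001 = 695; nΣq² − (Σq)² = 11848 − 10201 = 1647
r = -605 / √(695 × 1647) = -605 / 1069.8902 ≈ -0.565

-0.565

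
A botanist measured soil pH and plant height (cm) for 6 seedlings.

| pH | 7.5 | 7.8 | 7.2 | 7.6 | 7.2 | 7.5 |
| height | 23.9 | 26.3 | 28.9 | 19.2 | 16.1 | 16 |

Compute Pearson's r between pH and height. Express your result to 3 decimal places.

n = 6, Σx = 44.8, Σy = 130.4, Σx² = 334.78, Σy² = 2981.96, Σxy = 974.31
nΣxy − ΣxΣy = 5845.86 − 5841.92 = 3.94
nΣx² − (Σx)² = 2008.68 − 2007.04 = 1.64; nΣy² − (Σy)² = 17891.76 − 17004.16 = 887.6
r = 3.94 / √(1.64 × 887.6) = 3.94 / 38.1532 ≈ 0.103

0.103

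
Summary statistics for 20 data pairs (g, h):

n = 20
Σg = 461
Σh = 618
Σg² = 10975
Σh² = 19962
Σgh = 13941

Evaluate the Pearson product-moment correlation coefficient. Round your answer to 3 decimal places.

r = (nΣgh − ΣgΣh) / √[(nΣg² − (Σg)²)(nΣh² − (Σh)²)]
Numerator: 20×13941 − 461×618 = -6078
Denominator: √[(219500 − 212521)(399240 − 381924)] = √[6979 × 17316] = 10993.1053
r = -6078 / 10993.1053 ≈ -0.553

-0.553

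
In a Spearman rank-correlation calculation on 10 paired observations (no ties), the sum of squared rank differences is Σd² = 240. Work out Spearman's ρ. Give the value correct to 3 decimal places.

ρ = 1 − 6Σd² / [n(n²−1)] = 1 − 6×240 / (10×99)
  = 1 − 1440/990 = 1 − 1.4545 ≈ -0.455

-0.455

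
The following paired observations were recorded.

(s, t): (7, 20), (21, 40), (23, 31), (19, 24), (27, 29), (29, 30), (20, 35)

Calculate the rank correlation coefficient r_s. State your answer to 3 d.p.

0.357

Rank s: 1, 4, 5, 2, 6, 7, 3
Rank t: 1, 7, 5, 2, 3, 4, 6
d = rank(s) − rank(t): 0, -3, 0, 0, 3, 3, -3; Σd² = 36
ρ = 1 − 6Σd² / [n(n²−1)] = 1 − 6×36 / (7×48) = 1 − 216/336 ≈ 0.357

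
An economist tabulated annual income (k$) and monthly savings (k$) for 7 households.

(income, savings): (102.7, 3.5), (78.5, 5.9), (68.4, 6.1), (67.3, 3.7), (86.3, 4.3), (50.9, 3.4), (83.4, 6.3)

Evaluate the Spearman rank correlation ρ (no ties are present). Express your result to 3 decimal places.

Rank income: 7, 4, 3, 2, 6, 1, 5
Rank savings: 2, 5, 6, 3, 4, 1, 7
d = rank(income) − rank(savings): 5, -1, -3, -1, 2, 0, -2; Σd² = 44
ρ = 1 − 6Σd² / [n(n²−1)] = 1 − 6×44 / (7×48) = 1 − 264/336 ≈ 0.214

0.214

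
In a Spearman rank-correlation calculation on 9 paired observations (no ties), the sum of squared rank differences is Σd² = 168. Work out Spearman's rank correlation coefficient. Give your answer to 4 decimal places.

ρ = 1 − 6Σd² / [n(n²−1)] = 1 − 6×168 / (9×80)
  = 1 − 1008/720 = 1 − 1.40000 ≈ -0.4000

-0.4000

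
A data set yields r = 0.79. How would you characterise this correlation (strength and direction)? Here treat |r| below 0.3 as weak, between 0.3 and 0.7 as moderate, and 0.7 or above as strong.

strong positive

r = 0.79 > 0 so the relationship is positive.
|r| = 0.79, which falls in the strong range.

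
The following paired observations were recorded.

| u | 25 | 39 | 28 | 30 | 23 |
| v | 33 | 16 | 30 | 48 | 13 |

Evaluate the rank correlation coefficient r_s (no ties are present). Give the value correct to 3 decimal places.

Rank u: 2, 5, 3, 4, 1
Rank v: 4, 2, 3, 5, 1
d = rank(u) − rank(v): -2, 3, 0, -1, 0; Σd² = 14
ρ = 1 − 6Σd² / [n(n²−1)] = 1 − 6×14 / (5×24) = 1 − 84/120 ≈ 0.300

0.300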